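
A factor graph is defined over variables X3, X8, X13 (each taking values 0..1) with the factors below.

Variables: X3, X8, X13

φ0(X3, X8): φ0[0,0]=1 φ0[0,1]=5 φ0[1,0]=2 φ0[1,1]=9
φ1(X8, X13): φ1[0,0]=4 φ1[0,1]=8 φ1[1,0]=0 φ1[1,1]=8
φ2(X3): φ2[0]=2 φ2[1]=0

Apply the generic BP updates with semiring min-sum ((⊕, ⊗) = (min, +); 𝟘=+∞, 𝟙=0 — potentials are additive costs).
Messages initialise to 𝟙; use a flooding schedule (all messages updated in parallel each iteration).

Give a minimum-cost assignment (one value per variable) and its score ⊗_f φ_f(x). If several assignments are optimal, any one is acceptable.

init: all messages = 𝟙 over 2 values
r1 m[φ0→X3] = [1, 2]
r1 m[φ0→X8] = [1, 5]
r1 m[φ1→X8] = [4, 0]
r1 m[φ1→X13] = [0, 8]
r1 m[φ2→X3] = [2, 0]
r1 m[X3→φ0] = [0, 0]
r1 m[X3→φ2] = [0, 0]
r1 m[X8→φ0] = [0, 0]
r1 m[X8→φ1] = [0, 0]
r1 m[X13→φ1] = [0, 0]
r2 m[φ0→X3] = [1, 2]
r2 m[φ0→X8] = [1, 5]
r2 m[φ1→X8] = [4, 0]
r2 m[φ1→X13] = [0, 8]
r2 m[φ2→X3] = [2, 0]
r2 m[X3→φ0] = [2, 0]
r2 m[X3→φ2] = [1, 2]
r2 m[X8→φ0] = [4, 0]
r2 m[X8→φ1] = [1, 5]
r2 m[X13→φ1] = [0, 0]
r3 m[φ0→X3] = [5, 6]
r3 m[φ0→X8] = [2, 7]
r3 m[φ1→X8] = [4, 0]
r3 m[φ1→X13] = [5, 9]
r3 m[φ2→X3] = [2, 0]
r3 m[X3→φ0] = [2, 0]
r3 m[X3→φ2] = [1, 2]
r3 m[X8→φ0] = [4, 0]
r3 m[X8→φ1] = [1, 5]
r3 m[X13→φ1] = [0, 0]
r4 m[φ0→X3] = [5, 6]
r4 m[φ0→X8] = [2, 7]
r4 m[φ1→X8] = [4, 0]
r4 m[φ1→X13] = [5, 9]
r4 m[φ2→X3] = [2, 0]
r4 m[X3→φ0] = [2, 0]
r4 m[X3→φ2] = [5, 6]
r4 m[X8→φ0] = [4, 0]
r4 m[X8→φ1] = [2, 7]
r4 m[X13→φ1] = [0, 0]
r5 m[φ0→X3] = [5, 6]
r5 m[φ0→X8] = [2, 7]
r5 m[φ1→X8] = [4, 0]
r5 m[φ1→X13] = [6, 10]
r5 m[φ2→X3] = [2, 0]
r5 m[X3→φ0] = [2, 0]
r5 m[X3→φ2] = [5, 6]
r5 m[X8→φ0] = [4, 0]
r5 m[X8→φ1] = [2, 7]
r5 m[X13→φ1] = [0, 0]
r6 m[φ0→X3] = [5, 6]
r6 m[φ0→X8] = [2, 7]
r6 m[φ1→X8] = [4, 0]
r6 m[φ1→X13] = [6, 10]
r6 m[φ2→X3] = [2, 0]
r6 m[X3→φ0] = [2, 0]
r6 m[X3→φ2] = [5, 6]
r6 m[X8→φ0] = [4, 0]
r6 m[X8→φ1] = [2, 7]
r6 m[X13→φ1] = [0, 0]
fixed point reached at round 6
traceback from X3: (X3=1, X8=0, X13=0), score=6

assignment: (X3=1, X8=0, X13=0); score = 6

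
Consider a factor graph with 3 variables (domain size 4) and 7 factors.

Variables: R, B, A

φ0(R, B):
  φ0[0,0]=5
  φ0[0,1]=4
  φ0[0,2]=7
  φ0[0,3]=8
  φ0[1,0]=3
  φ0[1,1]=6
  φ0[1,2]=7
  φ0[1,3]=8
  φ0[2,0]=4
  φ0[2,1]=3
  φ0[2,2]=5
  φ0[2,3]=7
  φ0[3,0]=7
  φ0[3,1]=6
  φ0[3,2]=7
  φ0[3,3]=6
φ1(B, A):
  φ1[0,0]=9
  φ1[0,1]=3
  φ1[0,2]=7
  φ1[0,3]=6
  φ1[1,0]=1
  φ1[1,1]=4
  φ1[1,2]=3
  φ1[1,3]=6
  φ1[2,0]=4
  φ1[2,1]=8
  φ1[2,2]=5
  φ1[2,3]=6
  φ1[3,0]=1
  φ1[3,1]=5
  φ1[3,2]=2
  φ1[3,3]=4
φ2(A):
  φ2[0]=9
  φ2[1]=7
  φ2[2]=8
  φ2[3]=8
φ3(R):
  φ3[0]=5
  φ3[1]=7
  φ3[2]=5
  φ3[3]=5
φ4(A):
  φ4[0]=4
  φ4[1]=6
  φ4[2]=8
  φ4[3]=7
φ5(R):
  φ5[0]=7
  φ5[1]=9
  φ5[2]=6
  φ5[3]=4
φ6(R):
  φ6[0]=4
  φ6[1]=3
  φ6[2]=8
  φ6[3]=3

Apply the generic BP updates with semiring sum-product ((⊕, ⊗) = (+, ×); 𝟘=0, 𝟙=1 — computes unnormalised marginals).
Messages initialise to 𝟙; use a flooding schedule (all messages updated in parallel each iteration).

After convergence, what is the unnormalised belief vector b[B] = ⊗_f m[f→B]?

init: all messages = 𝟙 over 4 values
r1 m[φ0→R] = [24, 24, 19, 26]
r1 m[φ0→B] = [19, 19, 26, 29]
r1 m[φ1→B] = [25, 14, 23, 12]
r1 m[φ1→A] = [15, 20, 17, 22]
r1 m[φ2→A] = [9, 7, 8, 8]
r1 m[φ3→R] = [5, 7, 5, 5]
r1 m[φ4→A] = [4, 6, 8, 7]
r1 m[φ5→R] = [7, 9, 6, 4]
r1 m[φ6→R] = [4, 3, 8, 3]
r1 m[R→φ0] = [1, 1, 1, 1]
r1 m[R→φ3] = [1, 1, 1, 1]
r1 m[R→φ5] = [1, 1, 1, 1]
r1 m[R→φ6] = [1, 1, 1, 1]
r1 m[B→φ0] = [1, 1, 1, 1]
r1 m[B→φ1] = [1, 1, 1, 1]
r1 m[A→φ1] = [1, 1, 1, 1]
r1 m[A→φ2] = [1, 1, 1, 1]
r1 m[A→φ4] = [1, 1, 1, 1]
r2 m[φ0→R] = [24, 24, 19, 26]
r2 m[φ0→B] = [19, 19, 26, 29]
r2 m[φ1→B] = [25, 14, 23, 12]
r2 m[φ1→A] = [15, 20, 17, 22]
r2 m[φ2→A] = [9, 7, 8, 8]
r2 m[φ3→R] = [5, 7, 5, 5]
r2 m[φ4→A] = [4, 6, 8, 7]
r2 m[φ5→R] = [7, 9, 6, 4]
r2 m[φ6→R] = [4, 3, 8, 3]
r2 m[R→φ0] = [140, 189, 240, 60]
r2 m[R→φ3] = [672, 648, 912, 312]
r2 m[R→φ5] = [480, 504, 760, 390]
r2 m[R→φ6] = [840, 1512, 570, 520]
r2 m[B→φ0] = [25, 14, 23, 12]
r2 m[B→φ1] = [19, 19, 26, 29]
r2 m[A→φ1] = [36, 42, 64, 56]
r2 m[A→φ2] = [60, 120, 136, 154]
r2 m[A→φ4] = [135, 140, 136, 176]
r3 m[φ0→R] = [438, 416, 341, 492]
r3 m[φ0→B] = [2647, 2774, 3923, 4672]
r3 m[φ1→B] = [1234, 732, 1136, 598]
r3 m[φ1→A] = [323, 486, 378, 500]
r3 m[φ2→A] = [9, 7, 8, 8]
r3 m[φ3→R] = [5, 7, 5, 5]
r3 m[φ4→A] = [4, 6, 8, 7]
r3 m[φ5→R] = [7, 9, 6, 4]
r3 m[φ6→R] = [4, 3, 8, 3]
r3 m[R→φ0] = [140, 189, 240, 60]
r3 m[R→φ3] = [672, 648, 912, 312]
r3 m[R→φ5] = [480, 504, 760, 390]
r3 m[R→φ6] = [840, 1512, 570, 520]
r3 m[B→φ0] = [25, 14, 23, 12]
r3 m[B→φ1] = [19, 19, 26, 29]
r3 m[A→φ1] = [36, 42, 64, 56]
r3 m[A→φ2] = [60, 120, 136, 154]
r3 m[A→φ4] = [135, 140, 136, 176]
r4 m[φ0→R] = [438, 416, 341, 492]
r4 m[φ0→B] = [2647, 2774, 3923, 4672]
r4 m[φ1→B] = [1234, 732, 1136, 598]
r4 m[φ1→A] = [323, 486, 378, 500]
r4 m[φ2→A] = [9, 7, 8, 8]
r4 m[φ3→R] = [5, 7, 5, 5]
r4 m[φ4→A] = [4, 6, 8, 7]
r4 m[φ5→R] = [7, 9, 6, 4]
r4 m[φ6→R] = [4, 3, 8, 3]
r4 m[R→φ0] = [140, 189, 240, 60]
r4 m[R→φ3] = [12264, 11232, 16368, 5904]
r4 m[R→φ5] = [8760, 8736, 13640, 7380]
r4 m[R→φ6] = [15330, 26208, 10230, 9840]
r4 m[B→φ0] = [1234, 732, 1136, 598]
r4 m[B→φ1] = [2647, 2774, 3923, 4672]
r4 m[A→φ1] = [36, 42, 64, 56]
r4 m[A→φ2] = [1292, 2916, 3024, 3500]
r4 m[A→φ4] = [2907, 3402, 3024, 4000]
r5 m[φ0→R] = [21834, 20830, 16998, 24570]
r5 m[φ0→B] = [2647, 2774, 3923, 4672]
r5 m[φ1→B] = [1234, 732, 1136, 598]
r5 m[φ1→A] = [46961, 73781, 55810, 74752]
r5 m[φ2→A] = [9, 7, 8, 8]
r5 m[φ3→R] = [5, 7, 5, 5]
r5 m[φ4→A] = [4, 6, 8, 7]
r5 m[φ5→R] = [7, 9, 6, 4]
r5 m[φ6→R] = [4, 3, 8, 3]
r5 m[R→φ0] = [140, 189, 240, 60]
r5 m[R→φ3] = [12264, 11232, 16368, 5904]
r5 m[R→φ5] = [8760, 8736, 13640, 7380]
r5 m[R→φ6] = [15330, 26208, 10230, 9840]
r5 m[B→φ0] = [1234, 732, 1136, 598]
r5 m[B→φ1] = [2647, 2774, 3923, 4672]
r5 m[A→φ1] = [36, 42, 64, 56]
r5 m[A→φ2] = [1292, 2916, 3024, 3500]
r5 m[A→φ4] = [2907, 3402, 3024, 4000]
r6 m[φ0→R] = [21834, 20830, 16998, 24570]
r6 m[φ0→B] = [2647, 2774, 3923, 4672]
r6 m[φ1→B] = [1234, 732, 1136, 598]
r6 m[φ1→A] = [46961, 73781, 55810, 74752]
r6 m[φ2→A] = [9, 7, 8, 8]
r6 m[φ3→R] = [5, 7, 5, 5]
r6 m[φ4→A] = [4, 6, 8, 7]
r6 m[φ5→R] = [7, 9, 6, 4]
r6 m[φ6→R] = [4, 3, 8, 3]
r6 m[R→φ0] = [140, 189, 240, 60]
r6 m[R→φ3] = [611352, 562410, 815904, 294840]
r6 m[R→φ5] = [436680, 437430, 679920, 368550]
r6 m[R→φ6] = [764190, 1312290, 509940, 491400]
r6 m[B→φ0] = [1234, 732, 1136, 598]
r6 m[B→φ1] = [2647, 2774, 3923, 4672]
r6 m[A→φ1] = [36, 42, 64, 56]
r6 m[A→φ2] = [187844, 442686, 446480, 523264]
r6 m[A→φ4] = [422649, 516467, 446480, 598016]
r7 m[φ0→R] = [21834, 20830, 16998, 24570]
r7 m[φ0→B] = [2647, 2774, 3923, 4672]
r7 m[φ1→B] = [1234, 732, 1136, 598]
r7 m[φ1→A] = [46961, 73781, 55810, 74752]
r7 m[φ2→A] = [9, 7, 8, 8]
r7 m[φ3→R] = [5, 7, 5, 5]
r7 m[φ4→A] = [4, 6, 8, 7]
r7 m[φ5→R] = [7, 9, 6, 4]
r7 m[φ6→R] = [4, 3, 8, 3]
r7 m[R→φ0] = [140, 189, 240, 60]
r7 m[R→φ3] = [611352, 562410, 815904, 294840]
r7 m[R→φ5] = [436680, 437430, 679920, 368550]
r7 m[R→φ6] = [764190, 1312290, 509940, 491400]
r7 m[B→φ0] = [1234, 732, 1136, 598]
r7 m[B→φ1] = [2647, 2774, 3923, 4672]
r7 m[A→φ1] = [36, 42, 64, 56]
r7 m[A→φ2] = [187844, 442686, 446480, 523264]
r7 m[A→φ4] = [422649, 516467, 446480, 598016]
fixed point reached at round 7
b[B] = ⊗ incoming = [3266398, 2030568, 4456528, 2793856]

b[B] = [3266398, 2030568, 4456528, 2793856]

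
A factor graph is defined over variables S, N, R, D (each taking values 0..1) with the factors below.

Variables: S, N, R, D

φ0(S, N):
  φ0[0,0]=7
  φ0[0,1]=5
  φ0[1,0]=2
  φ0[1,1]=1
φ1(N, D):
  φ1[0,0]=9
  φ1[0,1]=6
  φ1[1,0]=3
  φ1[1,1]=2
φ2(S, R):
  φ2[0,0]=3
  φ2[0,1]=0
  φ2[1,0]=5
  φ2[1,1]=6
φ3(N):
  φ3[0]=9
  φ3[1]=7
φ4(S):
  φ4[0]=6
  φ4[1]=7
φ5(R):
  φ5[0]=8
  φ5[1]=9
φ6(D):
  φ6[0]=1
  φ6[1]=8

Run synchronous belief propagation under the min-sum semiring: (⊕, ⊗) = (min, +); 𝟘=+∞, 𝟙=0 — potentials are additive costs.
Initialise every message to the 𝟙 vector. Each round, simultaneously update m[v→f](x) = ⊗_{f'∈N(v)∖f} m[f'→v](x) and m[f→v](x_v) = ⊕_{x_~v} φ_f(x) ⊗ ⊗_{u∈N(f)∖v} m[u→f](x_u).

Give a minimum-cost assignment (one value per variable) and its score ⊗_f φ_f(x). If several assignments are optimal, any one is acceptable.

assignment: (S=0, N=1, R=1, D=0); score = 31

init: all messages = 𝟙 over 2 values
r1 m[φ0→S] = [5, 1]
r1 m[φ0→N] = [2, 1]
r1 m[φ1→N] = [6, 2]
r1 m[φ1→D] = [3, 2]
r1 m[φ2→S] = [0, 5]
r1 m[φ2→R] = [3, 0]
r1 m[φ3→N] = [9, 7]
r1 m[φ4→S] = [6, 7]
r1 m[φ5→R] = [8, 9]
r1 m[φ6→D] = [1, 8]
r1 m[S→φ0] = [0, 0]
r1 m[S→φ2] = [0, 0]
r1 m[S→φ4] = [0, 0]
r1 m[N→φ0] = [0, 0]
r1 m[N→φ1] = [0, 0]
r1 m[N→φ3] = [0, 0]
r1 m[R→φ2] = [0, 0]
r1 m[R→φ5] = [0, 0]
r1 m[D→φ1] = [0, 0]
r1 m[D→φ6] = [0, 0]
r2 m[φ0→S] = [5, 1]
r2 m[φ0→N] = [2, 1]
r2 m[φ1→N] = [6, 2]
r2 m[φ1→D] = [3, 2]
r2 m[φ2→S] = [0, 5]
r2 m[φ2→R] = [3, 0]
r2 m[φ3→N] = [9, 7]
r2 m[φ4→S] = [6, 7]
r2 m[φ5→R] = [8, 9]
r2 m[φ6→D] = [1, 8]
r2 m[S→φ0] = [6, 12]
r2 m[S→φ2] = [11, 8]
r2 m[S→φ4] = [5, 6]
r2 m[N→φ0] = [15, 9]
r2 m[N→φ1] = [11, 8]
r2 m[N→φ3] = [8, 3]
r2 m[R→φ2] = [8, 9]
r2 m[R→φ5] = [3, 0]
r2 m[D→φ1] = [1, 8]
r2 m[D→φ6] = [3, 2]
r3 m[φ0→S] = [14, 10]
r3 m[φ0→N] = [13, 11]
r3 m[φ1→N] = [10, 4]
r3 m[φ1→D] = [11, 10]
r3 m[φ2→S] = [9, 13]
r3 m[φ2→R] = [13, 11]
r3 m[φ3→N] = [9, 7]
r3 m[φ4→S] = [6, 7]
r3 m[φ5→R] = [8, 9]
r3 m[φ6→D] = [1, 8]
r3 m[S→φ0] = [6, 12]
r3 m[S→φ2] = [11, 8]
r3 m[S→φ4] = [5, 6]
r3 m[N→φ0] = [15, 9]
r3 m[N→φ1] = [11, 8]
r3 m[N→φ3] = [8, 3]
r3 m[R→φ2] = [8, 9]
r3 m[R→φ5] = [3, 0]
r3 m[D→φ1] = [1, 8]
r3 m[D→φ6] = [3, 2]
r4 m[φ0→S] = [14, 10]
r4 m[φ0→N] = [13, 11]
r4 m[φ1→N] = [10, 4]
r4 m[φ1→D] = [11, 10]
r4 m[φ2→S] = [9, 13]
r4 m[φ2→R] = [13, 11]
r4 m[φ3→N] = [9, 7]
r4 m[φ4→S] = [6, 7]
r4 m[φ5→R] = [8, 9]
r4 m[φ6→D] = [1, 8]
r4 m[S→φ0] = [15, 20]
r4 m[S→φ2] = [20, 17]
r4 m[S→φ4] = [23, 23]
r4 m[N→φ0] = [19, 11]
r4 m[N→φ1] = [22, 18]
r4 m[N→φ3] = [23, 15]
r4 m[R→φ2] = [8, 9]
r4 m[R→φ5] = [13, 11]
r4 m[D→φ1] = [1, 8]
r4 m[D→φ6] = [11, 10]
r5 m[φ0→S] = [16, 12]
r5 m[φ0→N] = [22, 20]
r5 m[φ1→N] = [10, 4]
r5 m[φ1→D] = [21, 20]
r5 m[φ2→S] = [9, 13]
r5 m[φ2→R] = [22, 20]
r5 m[φ3→N] = [9, 7]
r5 m[φ4→S] = [6, 7]
r5 m[φ5→R] = [8, 9]
r5 m[φ6→D] = [1, 8]
r5 m[S→φ0] = [15, 20]
r5 m[S→φ2] = [20, 17]
r5 m[S→φ4] = [23, 23]
r5 m[N→φ0] = [19, 11]
r5 m[N→φ1] = [22, 18]
r5 m[N→φ3] = [23, 15]
r5 m[R→φ2] = [8, 9]
r5 m[R→φ5] = [13, 11]
r5 m[D→φ1] = [1, 8]
r5 m[D→φ6] = [11, 10]
r6 m[φ0→S] = [16, 12]
r6 m[φ0→N] = [22, 20]
r6 m[φ1→N] = [10, 4]
r6 m[φ1→D] = [21, 20]
r6 m[φ2→S] = [9, 13]
r6 m[φ2→R] = [22, 20]
r6 m[φ3→N] = [9, 7]
r6 m[φ4→S] = [6, 7]
r6 m[φ5→R] = [8, 9]
r6 m[φ6→D] = [1, 8]
r6 m[S→φ0] = [15, 20]
r6 m[S→φ2] = [22, 19]
r6 m[S→φ4] = [25, 25]
r6 m[N→φ0] = [19, 11]
r6 m[N→φ1] = [31, 27]
r6 m[N→φ3] = [32, 24]
r6 m[R→φ2] = [8, 9]
r6 m[R→φ5] = [22, 20]
r6 m[D→φ1] = [1, 8]
r6 m[D→φ6] = [21, 20]
r7 m[φ0→S] = [16, 12]
r7 m[φ0→N] = [22, 20]
r7 m[φ1→N] = [10, 4]
r7 m[φ1→D] = [30, 29]
r7 m[φ2→S] = [9, 13]
r7 m[φ2→R] = [24, 22]
r7 m[φ3→N] = [9, 7]
r7 m[φ4→S] = [6, 7]
r7 m[φ5→R] = [8, 9]
r7 m[φ6→D] = [1, 8]
r7 m[S→φ0] = [15, 20]
r7 m[S→φ2] = [22, 19]
r7 m[S→φ4] = [25, 25]
r7 m[N→φ0] = [19, 11]
r7 m[N→φ1] = [31, 27]
r7 m[N→φ3] = [32, 24]
r7 m[R→φ2] = [8, 9]
r7 m[R→φ5] = [22, 20]
r7 m[D→φ1] = [1, 8]
r7 m[D→φ6] = [21, 20]
r8 m[φ0→S] = [16, 12]
r8 m[φ0→N] = [22, 20]
r8 m[φ1→N] = [10, 4]
r8 m[φ1→D] = [30, 29]
r8 m[φ2→S] = [9, 13]
r8 m[φ2→R] = [24, 22]
r8 m[φ3→N] = [9, 7]
r8 m[φ4→S] = [6, 7]
r8 m[φ5→R] = [8, 9]
r8 m[φ6→D] = [1, 8]
r8 m[S→φ0] = [15, 20]
r8 m[S→φ2] = [22, 19]
r8 m[S→φ4] = [25, 25]
r8 m[N→φ0] = [19, 11]
r8 m[N→φ1] = [31, 27]
r8 m[N→φ3] = [32, 24]
r8 m[R→φ2] = [8, 9]
r8 m[R→φ5] = [24, 22]
r8 m[D→φ1] = [1, 8]
r8 m[D→φ6] = [30, 29]
r9 m[φ0→S] = [16, 12]
r9 m[φ0→N] = [22, 20]
r9 m[φ1→N] = [10, 4]
r9 m[φ1→D] = [30, 29]
r9 m[φ2→S] = [9, 13]
r9 m[φ2→R] = [24, 22]
r9 m[φ3→N] = [9, 7]
r9 m[φ4→S] = [6, 7]
r9 m[φ5→R] = [8, 9]
r9 m[φ6→D] = [1, 8]
r9 m[S→φ0] = [15, 20]
r9 m[S→φ2] = [22, 19]
r9 m[S→φ4] = [25, 25]
r9 m[N→φ0] = [19, 11]
r9 m[N→φ1] = [31, 27]
r9 m[N→φ3] = [32, 24]
r9 m[R→φ2] = [8, 9]
r9 m[R→φ5] = [24, 22]
r9 m[D→φ1] = [1, 8]
r9 m[D→φ6] = [30, 29]
fixed point reached at round 9
traceback from S: (S=0, N=1, R=1, D=0), score=31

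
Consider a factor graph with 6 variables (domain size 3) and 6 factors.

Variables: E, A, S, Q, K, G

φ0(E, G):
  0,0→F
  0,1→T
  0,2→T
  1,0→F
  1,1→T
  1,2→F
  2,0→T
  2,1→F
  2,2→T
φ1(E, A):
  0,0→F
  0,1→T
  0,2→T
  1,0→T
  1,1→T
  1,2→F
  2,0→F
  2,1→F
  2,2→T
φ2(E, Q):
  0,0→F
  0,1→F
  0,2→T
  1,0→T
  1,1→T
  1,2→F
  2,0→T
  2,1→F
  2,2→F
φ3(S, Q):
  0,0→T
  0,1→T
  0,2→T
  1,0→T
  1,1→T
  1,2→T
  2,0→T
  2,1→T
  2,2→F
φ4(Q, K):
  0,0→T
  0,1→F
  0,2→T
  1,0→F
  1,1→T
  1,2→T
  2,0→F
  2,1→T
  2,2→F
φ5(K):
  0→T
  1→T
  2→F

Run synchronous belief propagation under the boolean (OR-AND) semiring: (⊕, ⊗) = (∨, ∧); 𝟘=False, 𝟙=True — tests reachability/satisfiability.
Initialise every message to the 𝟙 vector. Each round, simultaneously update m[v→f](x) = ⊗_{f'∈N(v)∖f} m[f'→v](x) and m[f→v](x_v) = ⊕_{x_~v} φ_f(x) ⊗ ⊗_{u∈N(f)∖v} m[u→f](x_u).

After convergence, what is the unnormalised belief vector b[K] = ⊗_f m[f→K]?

b[K] = [T, T, F]

init: all messages = 𝟙 over 3 values
r1 m[φ0→E] = [T, T, T]
r1 m[φ0→G] = [T, T, T]
r1 m[φ1→E] = [T, T, T]
r1 m[φ1→A] = [T, T, T]
r1 m[φ2→E] = [T, T, T]
r1 m[φ2→Q] = [T, T, T]
r1 m[φ3→S] = [T, T, T]
r1 m[φ3→Q] = [T, T, T]
r1 m[φ4→Q] = [T, T, T]
r1 m[φ4→K] = [T, T, T]
r1 m[φ5→K] = [T, T, F]
r1 m[E→φ0] = [T, T, T]
r1 m[E→φ1] = [T, T, T]
r1 m[E→φ2] = [T, T, T]
r1 m[A→φ1] = [T, T, T]
r1 m[S→φ3] = [T, T, T]
r1 m[Q→φ2] = [T, T, T]
r1 m[Q→φ3] = [T, T, T]
r1 m[Q→φ4] = [T, T, T]
r1 m[K→φ4] = [T, T, T]
r1 m[K→φ5] = [T, T, T]
r1 m[G→φ0] = [T, T, T]
r2 m[φ0→E] = [T, T, T]
r2 m[φ0→G] = [T, T, T]
r2 m[φ1→E] = [T, T, T]
r2 m[φ1→A] = [T, T, T]
r2 m[φ2→E] = [T, T, T]
r2 m[φ2→Q] = [T, T, T]
r2 m[φ3→S] = [T, T, T]
r2 m[φ3→Q] = [T, T, T]
r2 m[φ4→Q] = [T, T, T]
r2 m[φ4→K] = [T, T, T]
r2 m[φ5→K] = [T, T, F]
r2 m[E→φ0] = [T, T, T]
r2 m[E→φ1] = [T, T, T]
r2 m[E→φ2] = [T, T, T]
r2 m[A→φ1] = [T, T, T]
r2 m[S→φ3] = [T, T, T]
r2 m[Q→φ2] = [T, T, T]
r2 m[Q→φ3] = [T, T, T]
r2 m[Q→φ4] = [T, T, T]
r2 m[K→φ4] = [T, T, F]
r2 m[K→φ5] = [T, T, T]
r2 m[G→φ0] = [T, T, T]
r3 m[φ0→E] = [T, T, T]
r3 m[φ0→G] = [T, T, T]
r3 m[φ1→E] = [T, T, T]
r3 m[φ1→A] = [T, T, T]
r3 m[φ2→E] = [T, T, T]
r3 m[φ2→Q] = [T, T, T]
r3 m[φ3→S] = [T, T, T]
r3 m[φ3→Q] = [T, T, T]
r3 m[φ4→Q] = [T, T, T]
r3 m[φ4→K] = [T, T, T]
r3 m[φ5→K] = [T, T, F]
r3 m[E→φ0] = [T, T, T]
r3 m[E→φ1] = [T, T, T]
r3 m[E→φ2] = [T, T, T]
r3 m[A→φ1] = [T, T, T]
r3 m[S→φ3] = [T, T, T]
r3 m[Q→φ2] = [T, T, T]
r3 m[Q→φ3] = [T, T, T]
r3 m[Q→φ4] = [T, T, T]
r3 m[K→φ4] = [T, T, F]
r3 m[K→φ5] = [T, T, T]
r3 m[G→φ0] = [T, T, T]
fixed point reached at round 3
b[K] = ⊗ incoming = [T, T, F]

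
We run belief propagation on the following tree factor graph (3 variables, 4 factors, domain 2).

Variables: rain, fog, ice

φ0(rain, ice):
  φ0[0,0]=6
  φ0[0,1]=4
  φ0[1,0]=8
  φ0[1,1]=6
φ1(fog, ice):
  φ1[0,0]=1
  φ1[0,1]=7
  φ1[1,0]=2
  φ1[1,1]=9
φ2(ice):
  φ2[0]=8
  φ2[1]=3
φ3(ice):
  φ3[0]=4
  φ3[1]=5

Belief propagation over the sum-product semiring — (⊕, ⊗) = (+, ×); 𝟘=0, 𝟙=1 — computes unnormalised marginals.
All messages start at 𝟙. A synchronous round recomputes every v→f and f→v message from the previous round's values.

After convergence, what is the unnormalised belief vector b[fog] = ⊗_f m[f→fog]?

b[fog] = [1498, 2246]

init: all messages = 𝟙 over 2 values
r1 m[φ0→rain] = [10, 14]
r1 m[φ0→ice] = [14, 10]
r1 m[φ1→fog] = [8, 11]
r1 m[φ1→ice] = [3, 16]
r1 m[φ2→ice] = [8, 3]
r1 m[φ3→ice] = [4, 5]
r1 m[rain→φ0] = [1, 1]
r1 m[fog→φ1] = [1, 1]
r1 m[ice→φ0] = [1, 1]
r1 m[ice→φ1] = [1, 1]
r1 m[ice→φ2] = [1, 1]
r1 m[ice→φ3] = [1, 1]
r2 m[φ0→rain] = [10, 14]
r2 m[φ0→ice] = [14, 10]
r2 m[φ1→fog] = [8, 11]
r2 m[φ1→ice] = [3, 16]
r2 m[φ2→ice] = [8, 3]
r2 m[φ3→ice] = [4, 5]
r2 m[rain→φ0] = [1, 1]
r2 m[fog→φ1] = [1, 1]
r2 m[ice→φ0] = [96, 240]
r2 m[ice→φ1] = [448, 150]
r2 m[ice→φ2] = [168, 800]
r2 m[ice→φ3] = [336, 480]
r3 m[φ0→rain] = [1536, 2208]
r3 m[φ0→ice] = [14, 10]
r3 m[φ1→fog] = [1498, 2246]
r3 m[φ1→ice] = [3, 16]
r3 m[φ2→ice] = [8, 3]
r3 m[φ3→ice] = [4, 5]
r3 m[rain→φ0] = [1, 1]
r3 m[fog→φ1] = [1, 1]
r3 m[ice→φ0] = [96, 240]
r3 m[ice→φ1] = [448, 150]
r3 m[ice→φ2] = [168, 800]
r3 m[ice→φ3] = [336, 480]
r4 m[φ0→rain] = [1536, 2208]
r4 m[φ0→ice] = [14, 10]
r4 m[φ1→fog] = [1498, 2246]
r4 m[φ1→ice] = [3, 16]
r4 m[φ2→ice] = [8, 3]
r4 m[φ3→ice] = [4, 5]
r4 m[rain→φ0] = [1, 1]
r4 m[fog→φ1] = [1, 1]
r4 m[ice→φ0] = [96, 240]
r4 m[ice→φ1] = [448, 150]
r4 m[ice→φ2] = [168, 800]
r4 m[ice→φ3] = [336, 480]
fixed point reached at round 4
b[fog] = ⊗ incoming = [1498, 2246]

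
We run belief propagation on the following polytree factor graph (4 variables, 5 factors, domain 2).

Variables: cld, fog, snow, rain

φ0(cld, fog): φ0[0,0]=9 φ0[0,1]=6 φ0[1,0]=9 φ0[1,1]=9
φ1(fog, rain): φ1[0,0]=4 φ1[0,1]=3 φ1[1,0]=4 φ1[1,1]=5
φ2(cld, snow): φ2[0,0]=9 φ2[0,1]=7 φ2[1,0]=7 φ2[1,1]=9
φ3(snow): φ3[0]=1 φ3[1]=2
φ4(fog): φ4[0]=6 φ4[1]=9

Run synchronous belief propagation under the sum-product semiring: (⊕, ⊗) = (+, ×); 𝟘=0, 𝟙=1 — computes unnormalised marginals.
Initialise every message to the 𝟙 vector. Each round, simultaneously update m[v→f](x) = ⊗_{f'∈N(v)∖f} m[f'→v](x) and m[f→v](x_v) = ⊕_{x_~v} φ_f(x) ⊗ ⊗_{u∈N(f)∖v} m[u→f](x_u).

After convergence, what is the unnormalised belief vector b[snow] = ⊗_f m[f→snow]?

init: all messages = 𝟙 over 2 values
r1 m[φ0→cld] = [15, 18]
r1 m[φ0→fog] = [18, 15]
r1 m[φ1→fog] = [7, 9]
r1 m[φ1→rain] = [8, 8]
r1 m[φ2→cld] = [16, 16]
r1 m[φ2→snow] = [16, 16]
r1 m[φ3→snow] = [1, 2]
r1 m[φ4→fog] = [6, 9]
r1 m[cld→φ0] = [1, 1]
r1 m[cld→φ2] = [1, 1]
r1 m[fog→φ0] = [1, 1]
r1 m[fog→φ1] = [1, 1]
r1 m[fog→φ4] = [1, 1]
r1 m[snow→φ2] = [1, 1]
r1 m[snow→φ3] = [1, 1]
r1 m[rain→φ1] = [1, 1]
r2 m[φ0→cld] = [15, 18]
r2 m[φ0→fog] = [18, 15]
r2 m[φ1→fog] = [7, 9]
r2 m[φ1→rain] = [8, 8]
r2 m[φ2→cld] = [16, 16]
r2 m[φ2→snow] = [16, 16]
r2 m[φ3→snow] = [1, 2]
r2 m[φ4→fog] = [6, 9]
r2 m[cld→φ0] = [16, 16]
r2 m[cld→φ2] = [15, 18]
r2 m[fog→φ0] = [42, 81]
r2 m[fog→φ1] = [108, 135]
r2 m[fog→φ4] = [126, 135]
r2 m[snow→φ2] = [1, 2]
r2 m[snow→φ3] = [16, 16]
r2 m[rain→φ1] = [1, 1]
r3 m[φ0→cld] = [864, 1107]
r3 m[φ0→fog] = [288, 240]
r3 m[φ1→fog] = [7, 9]
r3 m[φ1→rain] = [972, 999]
r3 m[φ2→cld] = [23, 25]
r3 m[φ2→snow] = [261, 267]
r3 m[φ3→snow] = [1, 2]
r3 m[φ4→fog] = [6, 9]
r3 m[cld→φ0] = [16, 16]
r3 m[cld→φ2] = [15, 18]
r3 m[fog→φ0] = [42, 81]
r3 m[fog→φ1] = [108, 135]
r3 m[fog→φ4] = [126, 135]
r3 m[snow→φ2] = [1, 2]
r3 m[snow→φ3] = [16, 16]
r3 m[rain→φ1] = [1, 1]
r4 m[φ0→cld] = [864, 1107]
r4 m[φ0→fog] = [288, 240]
r4 m[φ1→fog] = [7, 9]
r4 m[φ1→rain] = [972, 999]
r4 m[φ2→cld] = [23, 25]
r4 m[φ2→snow] = [261, 267]
r4 m[φ3→snow] = [1, 2]
r4 m[φ4→fog] = [6, 9]
r4 m[cld→φ0] = [23, 25]
r4 m[cld→φ2] = [864, 1107]
r4 m[fog→φ0] = [42, 81]
r4 m[fog→φ1] = [1728, 2160]
r4 m[fog→φ4] = [2016, 2160]
r4 m[snow→φ2] = [1, 2]
r4 m[snow→φ3] = [261, 267]
r4 m[rain→φ1] = [1, 1]
r5 m[φ0→cld] = [864, 1107]
r5 m[φ0→fog] = [432, 363]
r5 m[φ1→fog] = [7, 9]
r5 m[φ1→rain] = [15552, 15984]
r5 m[φ2→cld] = [23, 25]
r5 m[φ2→snow] = [15525, 16011]
r5 m[φ3→snow] = [1, 2]
r5 m[φ4→fog] = [6, 9]
r5 m[cld→φ0] = [23, 25]
r5 m[cld→φ2] = [864, 1107]
r5 m[fog→φ0] = [42, 81]
r5 m[fog→φ1] = [1728, 2160]
r5 m[fog→φ4] = [2016, 2160]
r5 m[snow→φ2] = [1, 2]
r5 m[snow→φ3] = [261, 267]
r5 m[rain→φ1] = [1, 1]
r6 m[φ0→cld] = [864, 1107]
r6 m[φ0→fog] = [432, 363]
r6 m[φ1→fog] = [7, 9]
r6 m[φ1→rain] = [15552, 15984]
r6 m[φ2→cld] = [23, 25]
r6 m[φ2→snow] = [15525, 16011]
r6 m[φ3→snow] = [1, 2]
r6 m[φ4→fog] = [6, 9]
r6 m[cld→φ0] = [23, 25]
r6 m[cld→φ2] = [864, 1107]
r6 m[fog→φ0] = [42, 81]
r6 m[fog→φ1] = [2592, 3267]
r6 m[fog→φ4] = [3024, 3267]
r6 m[snow→φ2] = [1, 2]
r6 m[snow→φ3] = [15525, 16011]
r6 m[rain→φ1] = [1, 1]
r7 m[φ0→cld] = [864, 1107]
r7 m[φ0→fog] = [432, 363]
r7 m[φ1→fog] = [7, 9]
r7 m[φ1→rain] = [23436, 24111]
r7 m[φ2→cld] = [23, 25]
r7 m[φ2→snow] = [15525, 16011]
r7 m[φ3→snow] = [1, 2]
r7 m[φ4→fog] = [6, 9]
r7 m[cld→φ0] = [23, 25]
r7 m[cld→φ2] = [864, 1107]
r7 m[fog→φ0] = [42, 81]
r7 m[fog→φ1] = [2592, 3267]
r7 m[fog→φ4] = [3024, 3267]
r7 m[snow→φ2] = [1, 2]
r7 m[snow→φ3] = [15525, 16011]
r7 m[rain→φ1] = [1, 1]
r8 m[φ0→cld] = [864, 1107]
r8 m[φ0→fog] = [432, 363]
r8 m[φ1→fog] = [7, 9]
r8 m[φ1→rain] = [23436, 24111]
r8 m[φ2→cld] = [23, 25]
r8 m[φ2→snow] = [15525, 16011]
r8 m[φ3→snow] = [1, 2]
r8 m[φ4→fog] = [6, 9]
r8 m[cld→φ0] = [23, 25]
r8 m[cld→φ2] = [864, 1107]
r8 m[fog→φ0] = [42, 81]
r8 m[fog→φ1] = [2592, 3267]
r8 m[fog→φ4] = [3024, 3267]
r8 m[snow→φ2] = [1, 2]
r8 m[snow→φ3] = [15525, 16011]
r8 m[rain→φ1] = [1, 1]
fixed point reached at round 8
b[snow] = ⊗ incoming = [15525, 32022]

b[snow] = [15525, 32022]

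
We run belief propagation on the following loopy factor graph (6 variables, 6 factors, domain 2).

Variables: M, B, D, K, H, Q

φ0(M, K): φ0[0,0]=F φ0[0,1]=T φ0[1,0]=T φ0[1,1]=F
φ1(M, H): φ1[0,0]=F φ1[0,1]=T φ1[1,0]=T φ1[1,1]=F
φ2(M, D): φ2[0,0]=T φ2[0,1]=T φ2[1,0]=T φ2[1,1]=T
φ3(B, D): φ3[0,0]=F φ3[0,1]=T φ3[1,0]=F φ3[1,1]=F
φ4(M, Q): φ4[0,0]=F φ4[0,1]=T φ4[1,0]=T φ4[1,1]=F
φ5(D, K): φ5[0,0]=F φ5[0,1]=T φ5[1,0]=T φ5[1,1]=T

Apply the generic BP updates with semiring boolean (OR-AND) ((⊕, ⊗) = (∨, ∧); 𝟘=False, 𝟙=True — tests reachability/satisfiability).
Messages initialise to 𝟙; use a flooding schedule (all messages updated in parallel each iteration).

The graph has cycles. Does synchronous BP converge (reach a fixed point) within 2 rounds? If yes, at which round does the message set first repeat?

init: all messages = 𝟙 over 2 values
r1 m[φ0→M] = [T, T]
r1 m[φ0→K] = [T, T]
r1 m[φ1→M] = [T, T]
r1 m[φ1→H] = [T, T]
r1 m[φ2→M] = [T, T]
r1 m[φ2→D] = [T, T]
r1 m[φ3→B] = [T, F]
r1 m[φ3→D] = [F, T]
r1 m[φ4→M] = [T, T]
r1 m[φ4→Q] = [T, T]
r1 m[φ5→D] = [T, T]
r1 m[φ5→K] = [T, T]
r1 m[M→φ0] = [T, T]
r1 m[M→φ1] = [T, T]
r1 m[M→φ2] = [T, T]
r1 m[M→φ4] = [T, T]
r1 m[B→φ3] = [T, T]
r1 m[D→φ2] = [T, T]
r1 m[D→φ3] = [T, T]
r1 m[D→φ5] = [T, T]
r1 m[K→φ0] = [T, T]
r1 m[K→φ5] = [T, T]
r1 m[H→φ1] = [T, T]
r1 m[Q→φ4] = [T, T]
r2 m[φ0→M] = [T, T]
r2 m[φ0→K] = [T, T]
r2 m[φ1→M] = [T, T]
r2 m[φ1→H] = [T, T]
r2 m[φ2→M] = [T, T]
r2 m[φ2→D] = [T, T]
r2 m[φ3→B] = [T, F]
r2 m[φ3→D] = [F, T]
r2 m[φ4→M] = [T, T]
r2 m[φ4→Q] = [T, T]
r2 m[φ5→D] = [T, T]
r2 m[φ5→K] = [T, T]
r2 m[M→φ0] = [T, T]
r2 m[M→φ1] = [T, T]
r2 m[M→φ2] = [T, T]
r2 m[M→φ4] = [T, T]
r2 m[B→φ3] = [T, T]
r2 m[D→φ2] = [F, T]
r2 m[D→φ3] = [T, T]
r2 m[D→φ5] = [F, T]
r2 m[K→φ0] = [T, T]
r2 m[K→φ5] = [T, T]
r2 m[H→φ1] = [T, T]
r2 m[Q→φ4] = [T, T]
no fixed point within 2 rounds

NOT CONVERGED within 2 rounds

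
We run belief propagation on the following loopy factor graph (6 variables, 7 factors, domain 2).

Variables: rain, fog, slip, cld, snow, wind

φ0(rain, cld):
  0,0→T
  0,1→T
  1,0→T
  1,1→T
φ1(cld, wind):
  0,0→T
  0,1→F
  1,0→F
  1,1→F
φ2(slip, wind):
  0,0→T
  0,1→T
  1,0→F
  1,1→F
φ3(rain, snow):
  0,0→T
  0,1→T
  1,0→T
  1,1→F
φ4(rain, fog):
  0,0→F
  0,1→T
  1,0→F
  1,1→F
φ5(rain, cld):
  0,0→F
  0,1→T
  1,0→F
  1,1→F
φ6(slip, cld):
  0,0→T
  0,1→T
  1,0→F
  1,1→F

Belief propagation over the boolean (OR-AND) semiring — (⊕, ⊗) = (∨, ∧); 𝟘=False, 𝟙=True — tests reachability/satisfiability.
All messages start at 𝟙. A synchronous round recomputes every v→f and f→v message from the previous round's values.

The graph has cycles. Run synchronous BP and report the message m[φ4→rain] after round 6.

message @ round 6 = [T, F]

init: all messages = 𝟙 over 2 values
r1 m[φ0→rain] = [T, T]
r1 m[φ0→cld] = [T, T]
r1 m[φ1→cld] = [T, F]
r1 m[φ1→wind] = [T, F]
r1 m[φ2→slip] = [T, F]
r1 m[φ2→wind] = [T, T]
r1 m[φ3→rain] = [T, T]
r1 m[φ3→snow] = [T, T]
r1 m[φ4→rain] = [T, F]
r1 m[φ4→fog] = [F, T]
r1 m[φ5→rain] = [T, F]
r1 m[φ5→cld] = [F, T]
r1 m[φ6→slip] = [T, F]
r1 m[φ6→cld] = [T, T]
r1 m[rain→φ0] = [T, T]
r1 m[rain→φ3] = [T, T]
r1 m[rain→φ4] = [T, T]
r1 m[rain→φ5] = [T, T]
r1 m[fog→φ4] = [T, T]
r1 m[slip→φ2] = [T, T]
r1 m[slip→φ6] = [T, T]
r1 m[cld→φ0] = [T, T]
r1 m[cld→φ1] = [T, T]
r1 m[cld→φ5] = [T, T]
r1 m[cld→φ6] = [T, T]
r1 m[snow→φ3] = [T, T]
r1 m[wind→φ1] = [T, T]
r1 m[wind→φ2] = [T, T]
r2 m[φ0→rain] = [T, T]
r2 m[φ0→cld] = [T, T]
r2 m[φ1→cld] = [T, F]
r2 m[φ1→wind] = [T, F]
r2 m[φ2→slip] = [T, F]
r2 m[φ2→wind] = [T, T]
r2 m[φ3→rain] = [T, T]
r2 m[φ3→snow] = [T, T]
r2 m[φ4→rain] = [T, F]
r2 m[φ4→fog] = [F, T]
r2 m[φ5→rain] = [T, F]
r2 m[φ5→cld] = [F, T]
r2 m[φ6→slip] = [T, F]
r2 m[φ6→cld] = [T, T]
r2 m[rain→φ0] = [T, F]
r2 m[rain→φ3] = [T, F]
r2 m[rain→φ4] = [T, F]
r2 m[rain→φ5] = [T, F]
r2 m[fog→φ4] = [T, T]
r2 m[slip→φ2] = [T, F]
r2 m[slip→φ6] = [T, F]
r2 m[cld→φ0] = [F, F]
r2 m[cld→φ1] = [F, T]
r2 m[cld→φ5] = [T, F]
r2 m[cld→φ6] = [F, F]
r2 m[snow→φ3] = [T, T]
r2 m[wind→φ1] = [T, T]
r2 m[wind→φ2] = [T, F]
r3 m[φ0→rain] = [F, F]
r3 m[φ0→cld] = [T, T]
r3 m[φ1→cld] = [T, F]
r3 m[φ1→wind] = [F, F]
r3 m[φ2→slip] = [T, F]
r3 m[φ2→wind] = [T, T]
r3 m[φ3→rain] = [T, T]
r3 m[φ3→snow] = [T, T]
r3 m[φ4→rain] = [T, F]
r3 m[φ4→fog] = [F, T]
r3 m[φ5→rain] = [F, F]
r3 m[φ5→cld] = [F, T]
r3 m[φ6→slip] = [F, F]
r3 m[φ6→cld] = [T, T]
r3 m[rain→φ0] = [T, F]
r3 m[rain→φ3] = [T, F]
r3 m[rain→φ4] = [T, F]
r3 m[rain→φ5] = [T, F]
r3 m[fog→φ4] = [T, T]
r3 m[slip→φ2] = [T, F]
r3 m[slip→φ6] = [T, F]
r3 m[cld→φ0] = [F, F]
r3 m[cld→φ1] = [F, T]
r3 m[cld→φ5] = [T, F]
r3 m[cld→φ6] = [F, F]
r3 m[snow→φ3] = [T, T]
r3 m[wind→φ1] = [T, T]
r3 m[wind→φ2] = [T, F]
r4 m[φ0→rain] = [F, F]
r4 m[φ0→cld] = [T, T]
r4 m[φ1→cld] = [T, F]
r4 m[φ1→wind] = [F, F]
r4 m[φ2→slip] = [T, F]
r4 m[φ2→wind] = [T, T]
r4 m[φ3→rain] = [T, T]
r4 m[φ3→snow] = [T, T]
r4 m[φ4→rain] = [T, F]
r4 m[φ4→fog] = [F, T]
r4 m[φ5→rain] = [F, F]
r4 m[φ5→cld] = [F, T]
r4 m[φ6→slip] = [F, F]
r4 m[φ6→cld] = [T, T]
r4 m[rain→φ0] = [F, F]
r4 m[rain→φ3] = [F, F]
r4 m[rain→φ4] = [F, F]
r4 m[rain→φ5] = [F, F]
r4 m[fog→φ4] = [T, T]
r4 m[slip→φ2] = [F, F]
r4 m[slip→φ6] = [T, F]
r4 m[cld→φ0] = [F, F]
r4 m[cld→φ1] = [F, T]
r4 m[cld→φ5] = [T, F]
r4 m[cld→φ6] = [F, F]
r4 m[snow→φ3] = [T, T]
r4 m[wind→φ1] = [T, T]
r4 m[wind→φ2] = [F, F]
r5 m[φ0→rain] = [F, F]
r5 m[φ0→cld] = [F, F]
r5 m[φ1→cld] = [T, F]
r5 m[φ1→wind] = [F, F]
r5 m[φ2→slip] = [F, F]
r5 m[φ2→wind] = [F, F]
r5 m[φ3→rain] = [T, T]
r5 m[φ3→snow] = [F, F]
r5 m[φ4→rain] = [T, F]
r5 m[φ4→fog] = [F, F]
r5 m[φ5→rain] = [F, F]
r5 m[φ5→cld] = [F, F]
r5 m[φ6→slip] = [F, F]
r5 m[φ6→cld] = [T, T]
r5 m[rain→φ0] = [F, F]
r5 m[rain→φ3] = [F, F]
r5 m[rain→φ4] = [F, F]
r5 m[rain→φ5] = [F, F]
r5 m[fog→φ4] = [T, T]
r5 m[slip→φ2] = [F, F]
r5 m[slip→φ6] = [T, F]
r5 m[cld→φ0] = [F, F]
r5 m[cld→φ1] = [F, T]
r5 m[cld→φ5] = [T, F]
r5 m[cld→φ6] = [F, F]
r5 m[snow→φ3] = [T, T]
r5 m[wind→φ1] = [T, T]
r5 m[wind→φ2] = [F, F]
r6 m[φ0→rain] = [F, F]
r6 m[φ0→cld] = [F, F]
r6 m[φ1→cld] = [T, F]
r6 m[φ1→wind] = [F, F]
r6 m[φ2→slip] = [F, F]
r6 m[φ2→wind] = [F, F]
r6 m[φ3→rain] = [T, T]
r6 m[φ3→snow] = [F, F]
r6 m[φ4→rain] = [T, F]
r6 m[φ4→fog] = [F, F]
r6 m[φ5→rain] = [F, F]
r6 m[φ5→cld] = [F, F]
r6 m[φ6→slip] = [F, F]
r6 m[φ6→cld] = [T, T]
r6 m[rain→φ0] = [F, F]
r6 m[rain→φ3] = [F, F]
r6 m[rain→φ4] = [F, F]
r6 m[rain→φ5] = [F, F]
r6 m[fog→φ4] = [T, T]
r6 m[slip→φ2] = [F, F]
r6 m[slip→φ6] = [F, F]
r6 m[cld→φ0] = [F, F]
r6 m[cld→φ1] = [F, F]
r6 m[cld→φ5] = [F, F]
r6 m[cld→φ6] = [F, F]
r6 m[snow→φ3] = [T, T]
r6 m[wind→φ1] = [F, F]
r6 m[wind→φ2] = [F, F]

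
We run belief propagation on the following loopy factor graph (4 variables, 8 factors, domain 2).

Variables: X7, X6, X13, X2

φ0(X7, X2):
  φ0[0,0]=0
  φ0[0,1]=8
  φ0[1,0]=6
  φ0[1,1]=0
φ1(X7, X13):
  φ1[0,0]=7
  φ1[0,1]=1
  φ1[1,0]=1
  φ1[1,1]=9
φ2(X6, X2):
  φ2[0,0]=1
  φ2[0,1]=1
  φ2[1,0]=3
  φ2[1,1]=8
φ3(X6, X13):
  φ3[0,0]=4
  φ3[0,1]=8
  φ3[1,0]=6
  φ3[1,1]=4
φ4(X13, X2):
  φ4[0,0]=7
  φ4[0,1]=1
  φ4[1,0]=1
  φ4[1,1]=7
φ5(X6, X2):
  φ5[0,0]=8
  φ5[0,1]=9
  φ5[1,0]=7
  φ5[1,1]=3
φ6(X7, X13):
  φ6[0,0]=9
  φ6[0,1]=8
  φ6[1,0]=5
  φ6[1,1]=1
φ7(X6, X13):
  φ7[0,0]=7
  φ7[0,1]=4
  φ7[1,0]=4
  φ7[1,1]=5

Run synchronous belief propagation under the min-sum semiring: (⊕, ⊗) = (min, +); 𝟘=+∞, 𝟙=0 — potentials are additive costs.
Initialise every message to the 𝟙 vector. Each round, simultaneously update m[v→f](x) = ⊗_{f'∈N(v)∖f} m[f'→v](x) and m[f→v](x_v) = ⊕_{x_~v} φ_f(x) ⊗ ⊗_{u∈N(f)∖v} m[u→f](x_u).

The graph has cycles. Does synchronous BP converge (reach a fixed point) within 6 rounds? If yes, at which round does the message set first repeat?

init: all messages = 𝟙 over 2 values
r1 m[φ0→X7] = [0, 0]
r1 m[φ0→X2] = [0, 0]
r1 m[φ1→X7] = [1, 1]
r1 m[φ1→X13] = [1, 1]
r1 m[φ2→X6] = [1, 3]
r1 m[φ2→X2] = [1, 1]
r1 m[φ3→X6] = [4, 4]
r1 m[φ3→X13] = [4, 4]
r1 m[φ4→X13] = [1, 1]
r1 m[φ4→X2] = [1, 1]
r1 m[φ5→X6] = [8, 3]
r1 m[φ5→X2] = [7, 3]
r1 m[φ6→X7] = [8, 1]
r1 m[φ6→X13] = [5, 1]
r1 m[φ7→X6] = [4, 4]
r1 m[φ7→X13] = [4, 4]
r1 m[X7→φ0] = [0, 0]
r1 m[X7→φ1] = [0, 0]
r1 m[X7→φ6] = [0, 0]
r1 m[X6→φ2] = [0, 0]
r1 m[X6→φ3] = [0, 0]
r1 m[X6→φ5] = [0, 0]
r1 m[X6→φ7] = [0, 0]
r1 m[X13→φ1] = [0, 0]
r1 m[X13→φ3] = [0, 0]
r1 m[X13→φ4] = [0, 0]
r1 m[X13→φ6] = [0, 0]
r1 m[X13→φ7] = [0, 0]
r1 m[X2→φ0] = [0, 0]
r1 m[X2→φ2] = [0, 0]
r1 m[X2→φ4] = [0, 0]
r1 m[X2→φ5] = [0, 0]
r2 m[φ0→X7] = [0, 0]
r2 m[φ0→X2] = [0, 0]
r2 m[φ1→X7] = [1, 1]
r2 m[φ1→X13] = [1, 1]
r2 m[φ2→X6] = [1, 3]
r2 m[φ2→X2] = [1, 1]
r2 m[φ3→X6] = [4, 4]
r2 m[φ3→X13] = [4, 4]
r2 m[φ4→X13] = [1, 1]
r2 m[φ4→X2] = [1, 1]
r2 m[φ5→X6] = [8, 3]
r2 m[φ5→X2] = [7, 3]
r2 m[φ6→X7] = [8, 1]
r2 m[φ6→X13] = [5, 1]
r2 m[φ7→X6] = [4, 4]
r2 m[φ7→X13] = [4, 4]
r2 m[X7→φ0] = [9, 2]
r2 m[X7→φ1] = [8, 1]
r2 m[X7→φ6] = [1, 1]
r2 m[X6→φ2] = [16, 11]
r2 m[X6→φ3] = [13, 10]
r2 m[X6→φ5] = [9, 11]
r2 m[X6→φ7] = [13, 10]
r2 m[X13→φ1] = [14, 10]
r2 m[X13→φ3] = [11, 7]
r2 m[X13→φ4] = [14, 10]
r2 m[X13→φ6] = [10, 10]
r2 m[X13→φ7] = [11, 7]
r2 m[X2→φ0] = [9, 5]
r2 m[X2→φ2] = [8, 4]
r2 m[X2→φ4] = [8, 4]
r2 m[X2→φ5] = [2, 2]
r3 m[φ0→X7] = [9, 5]
r3 m[φ0→X2] = [8, 2]
r3 m[φ1→X7] = [11, 15]
r3 m[φ1→X13] = [2, 9]
r3 m[φ2→X6] = [5, 11]
r3 m[φ2→X2] = [14, 17]
r3 m[φ3→X6] = [15, 11]
r3 m[φ3→X13] = [16, 14]
r3 m[φ4→X13] = [5, 9]
r3 m[φ4→X2] = [11, 15]
r3 m[φ5→X6] = [10, 5]
r3 m[φ5→X2] = [17, 14]
r3 m[φ6→X7] = [18, 11]
r3 m[φ6→X13] = [6, 2]
r3 m[φ7→X6] = [11, 12]
r3 m[φ7→X13] = [14, 15]
r3 m[X7→φ0] = [9, 2]
r3 m[X7→φ1] = [8, 1]
r3 m[X7→φ6] = [1, 1]
r3 m[X6→φ2] = [16, 11]
r3 m[X6→φ3] = [13, 10]
r3 m[X6→φ5] = [9, 11]
r3 m[X6→φ7] = [13, 10]
r3 m[X13→φ1] = [14, 10]
r3 m[X13→φ3] = [11, 7]
r3 m[X13→φ4] = [14, 10]
r3 m[X13→φ6] = [10, 10]
r3 m[X13→φ7] = [11, 7]
r3 m[X2→φ0] = [9, 5]
r3 m[X2→φ2] = [8, 4]
r3 m[X2→φ4] = [8, 4]
r3 m[X2→φ5] = [2, 2]
r4 m[φ0→X7] = [9, 5]
r4 m[φ0→X2] = [8, 2]
r4 m[φ1→X7] = [11, 15]
r4 m[φ1→X13] = [2, 9]
r4 m[φ2→X6] = [5, 11]
r4 m[φ2→X2] = [14, 17]
r4 m[φ3→X6] = [15, 11]
r4 m[φ3→X13] = [16, 14]
r4 m[φ4→X13] = [5, 9]
r4 m[φ4→X2] = [11, 15]
r4 m[φ5→X6] = [10, 5]
r4 m[φ5→X2] = [17, 14]
r4 m[φ6→X7] = [18, 11]
r4 m[φ6→X13] = [6, 2]
r4 m[φ7→X6] = [11, 12]
r4 m[φ7→X13] = [14, 15]
r4 m[X7→φ0] = [29, 26]
r4 m[X7→φ1] = [27, 16]
r4 m[X7→φ6] = [20, 20]
r4 m[X6→φ2] = [36, 28]
r4 m[X6→φ3] = [26, 28]
r4 m[X6→φ5] = [31, 34]
r4 m[X6→φ7] = [30, 27]
r4 m[X13→φ1] = [41, 40]
r4 m[X13→φ3] = [27, 35]
r4 m[X13→φ4] = [38, 40]
r4 m[X13→φ6] = [37, 47]
r4 m[X13→φ7] = [29, 34]
r4 m[X2→φ0] = [42, 46]
r4 m[X2→φ2] = [36, 31]
r4 m[X2→φ4] = [39, 33]
r4 m[X2→φ5] = [33, 34]
r5 m[φ0→X7] = [42, 46]
r5 m[φ0→X2] = [29, 26]
r5 m[φ1→X7] = [41, 42]
r5 m[φ1→X13] = [17, 25]
r5 m[φ2→X6] = [32, 39]
r5 m[φ2→X2] = [31, 36]
r5 m[φ3→X6] = [31, 33]
r5 m[φ3→X13] = [30, 32]
r5 m[φ4→X13] = [34, 40]
r5 m[φ4→X2] = [41, 39]
r5 m[φ5→X6] = [41, 37]
r5 m[φ5→X2] = [39, 37]
r5 m[φ6→X7] = [46, 42]
r5 m[φ6→X13] = [25, 21]
r5 m[φ7→X6] = [36, 33]
r5 m[φ7→X13] = [31, 32]
r5 m[X7→φ0] = [29, 26]
r5 m[X7→φ1] = [27, 16]
r5 m[X7→φ6] = [20, 20]
r5 m[X6→φ2] = [36, 28]
r5 m[X6→φ3] = [26, 28]
r5 m[X6→φ5] = [31, 34]
r5 m[X6→φ7] = [30, 27]
r5 m[X13→φ1] = [41, 40]
r5 m[X13→φ3] = [27, 35]
r5 m[X13→φ4] = [38, 40]
r5 m[X13→φ6] = [37, 47]
r5 m[X13→φ7] = [29, 34]
r5 m[X2→φ0] = [42, 46]
r5 m[X2→φ2] = [36, 31]
r5 m[X2→φ4] = [39, 33]
r5 m[X2→φ5] = [33, 34]
r6 m[φ0→X7] = [42, 46]
r6 m[φ0→X2] = [29, 26]
r6 m[φ1→X7] = [41, 42]
r6 m[φ1→X13] = [17, 25]
r6 m[φ2→X6] = [32, 39]
r6 m[φ2→X2] = [31, 36]
r6 m[φ3→X6] = [31, 33]
r6 m[φ3→X13] = [30, 32]
r6 m[φ4→X13] = [34, 40]
r6 m[φ4→X2] = [41, 39]
r6 m[φ5→X6] = [41, 37]
r6 m[φ5→X2] = [39, 37]
r6 m[φ6→X7] = [46, 42]
r6 m[φ6→X13] = [25, 21]
r6 m[φ7→X6] = [36, 33]
r6 m[φ7→X13] = [31, 32]
r6 m[X7→φ0] = [87, 84]
r6 m[X7→φ1] = [88, 88]
r6 m[X7→φ6] = [83, 88]
r6 m[X6→φ2] = [108, 103]
r6 m[X6→φ3] = [109, 109]
r6 m[X6→φ5] = [99, 105]
r6 m[X6→φ7] = [104, 109]
r6 m[X13→φ1] = [120, 125]
r6 m[X13→φ3] = [107, 118]
r6 m[X13→φ4] = [103, 110]
r6 m[X13→φ6] = [112, 129]
r6 m[X13→φ7] = [106, 118]
r6 m[X2→φ0] = [111, 112]
r6 m[X2→φ2] = [109, 102]
r6 m[X2→φ4] = [99, 99]
r6 m[X2→φ5] = [101, 101]
no fixed point within 6 rounds

NOT CONVERGED within 6 rounds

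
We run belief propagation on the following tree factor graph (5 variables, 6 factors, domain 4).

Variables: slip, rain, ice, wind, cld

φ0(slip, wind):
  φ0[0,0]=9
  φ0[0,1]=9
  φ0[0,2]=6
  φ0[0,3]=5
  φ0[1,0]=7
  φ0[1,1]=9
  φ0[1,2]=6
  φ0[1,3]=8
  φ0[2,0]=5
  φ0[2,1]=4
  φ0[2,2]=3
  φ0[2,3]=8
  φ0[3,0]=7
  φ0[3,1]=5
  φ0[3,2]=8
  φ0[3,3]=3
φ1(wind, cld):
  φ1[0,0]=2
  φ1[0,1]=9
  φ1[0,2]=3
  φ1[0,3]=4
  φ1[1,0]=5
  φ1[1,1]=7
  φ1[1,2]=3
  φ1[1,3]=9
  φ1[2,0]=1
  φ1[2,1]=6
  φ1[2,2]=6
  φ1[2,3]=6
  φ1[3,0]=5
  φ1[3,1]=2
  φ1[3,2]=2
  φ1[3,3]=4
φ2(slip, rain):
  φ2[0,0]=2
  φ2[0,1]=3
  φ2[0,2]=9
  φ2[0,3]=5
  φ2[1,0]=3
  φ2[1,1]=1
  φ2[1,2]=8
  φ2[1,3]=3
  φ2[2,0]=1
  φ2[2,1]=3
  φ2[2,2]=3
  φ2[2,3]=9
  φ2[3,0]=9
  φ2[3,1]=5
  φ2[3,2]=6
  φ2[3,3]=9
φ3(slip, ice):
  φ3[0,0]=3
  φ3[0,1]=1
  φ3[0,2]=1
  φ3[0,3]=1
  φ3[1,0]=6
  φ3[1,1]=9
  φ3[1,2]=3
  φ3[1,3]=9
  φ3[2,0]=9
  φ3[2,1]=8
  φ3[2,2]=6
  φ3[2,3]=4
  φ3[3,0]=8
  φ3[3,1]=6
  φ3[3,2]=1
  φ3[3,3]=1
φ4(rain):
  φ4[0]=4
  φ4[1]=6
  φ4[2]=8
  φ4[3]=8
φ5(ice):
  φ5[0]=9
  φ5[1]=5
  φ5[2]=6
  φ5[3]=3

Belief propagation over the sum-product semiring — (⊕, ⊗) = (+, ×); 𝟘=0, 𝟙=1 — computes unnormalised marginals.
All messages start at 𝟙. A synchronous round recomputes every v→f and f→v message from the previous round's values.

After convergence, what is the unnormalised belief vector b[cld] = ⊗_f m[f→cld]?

init: all messages = 𝟙 over 4 values
r1 m[φ0→slip] = [29, 30, 20, 23]
r1 m[φ0→wind] = [28, 27, 23, 24]
r1 m[φ1→wind] = [18, 24, 19, 13]
r1 m[φ1→cld] = [13, 24, 14, 23]
r1 m[φ2→slip] = [19, 15, 16, 29]
r1 m[φ2→rain] = [15, 12, 26, 26]
r1 m[φ3→slip] = [6, 27, 27, 16]
r1 m[φ3→ice] = [26, 24, 11, 15]
r1 m[φ4→rain] = [4, 6, 8, 8]
r1 m[φ5→ice] = [9, 5, 6, 3]
r1 m[slip→φ0] = [1, 1, 1, 1]
r1 m[slip→φ2] = [1, 1, 1, 1]
r1 m[slip→φ3] = [1, 1, 1, 1]
r1 m[rain→φ2] = [1, 1, 1, 1]
r1 m[rain→φ4] = [1, 1, 1, 1]
r1 m[ice→φ3] = [1, 1, 1, 1]
r1 m[ice→φ5] = [1, 1, 1, 1]
r1 m[wind→φ0] = [1, 1, 1, 1]
r1 m[wind→φ1] = [1, 1, 1, 1]
r1 m[cld→φ1] = [1, 1, 1, 1]
r2 m[φ0→slip] = [29, 30, 20, 23]
r2 m[φ0→wind] = [28, 27, 23, 24]
r2 m[φ1→wind] = [18, 24, 19, 13]
r2 m[φ1→cld] = [13, 24, 14, 23]
r2 m[φ2→slip] = [19, 15, 16, 29]
r2 m[φ2→rain] = [15, 12, 26, 26]
r2 m[φ3→slip] = [6, 27, 27, 16]
r2 m[φ3→ice] = [26, 24, 11, 15]
r2 m[φ4→rain] = [4, 6, 8, 8]
r2 m[φ5→ice] = [9, 5, 6, 3]
r2 m[slip→φ0] = [114, 405, 432, 464]
r2 m[slip→φ2] = [174, 810, 540, 368]
r2 m[slip→φ3] = [551, 450, 320, 667]
r2 m[rain→φ2] = [4, 6, 8, 8]
r2 m[rain→φ4] = [15, 12, 26, 26]
r2 m[ice→φ3] = [9, 5, 6, 3]
r2 m[ice→φ5] = [26, 24, 11, 15]
r2 m[wind→φ0] = [18, 24, 19, 13]
r2 m[wind→φ1] = [28, 27, 23, 24]
r2 m[cld→φ1] = [1, 1, 1, 1]
r3 m[φ0→slip] = [557, 560, 347, 437]
r3 m[φ0→wind] = [9269, 8719, 8122, 8658]
r3 m[φ1→wind] = [18, 24, 19, 13]
r3 m[φ1→cld] = [334, 627, 351, 589]
r3 m[φ2→slip] = [138, 106, 118, 186]
r3 m[φ2→rain] = [6630, 4792, 11874, 11472]
r3 m[φ3→slip] = [41, 144, 169, 111]
r3 m[φ3→ice] = [12569, 11163, 4488, 6548]
r3 m[φ4→rain] = [4, 6, 8, 8]
r3 m[φ5→ice] = [9, 5, 6, 3]
r3 m[slip→φ0] = [114, 405, 432, 464]
r3 m[slip→φ2] = [174, 810, 540, 368]
r3 m[slip→φ3] = [551, 450, 320, 667]
r3 m[rain→φ2] = [4, 6, 8, 8]
r3 m[rain→φ4] = [15, 12, 26, 26]
r3 m[ice→φ3] = [9, 5, 6, 3]
r3 m[ice→φ5] = [26, 24, 11, 15]
r3 m[wind→φ0] = [18, 24, 19, 13]
r3 m[wind→φ1] = [28, 27, 23, 24]
r3 m[cld→φ1] = [1, 1, 1, 1]
r4 m[φ0→slip] = [557, 560, 347, 437]
r4 m[φ0→wind] = [9269, 8719, 8122, 8658]
r4 m[φ1→wind] = [18, 24, 19, 13]
r4 m[φ1→cld] = [334, 627, 351, 589]
r4 m[φ2→slip] = [138, 106, 118, 186]
r4 m[φ2→rain] = [6630, 4792, 11874, 11472]
r4 m[φ3→slip] = [41, 144, 169, 111]
r4 m[φ3→ice] = [12569, 11163, 4488, 6548]
r4 m[φ4→rain] = [4, 6, 8, 8]
r4 m[φ5→ice] = [9, 5, 6, 3]
r4 m[slip→φ0] = [5658, 15264, 19942, 20646]
r4 m[slip→φ2] = [22837, 80640, 58643, 48507]
r4 m[slip→φ3] = [76866, 59360, 40946, 81282]
r4 m[rain→φ2] = [4, 6, 8, 8]
r4 m[rain→φ4] = [6630, 4792, 11874, 11472]
r4 m[ice→φ3] = [9, 5, 6, 3]
r4 m[ice→φ5] = [12569, 11163, 4488, 6548]
r4 m[wind→φ0] = [18, 24, 19, 13]
r4 m[wind→φ1] = [9269, 8719, 8122, 8658]
r4 m[cld→φ1] = [1, 1, 1, 1]
r5 m[φ0→slip] = [557, 560, 347, 437]
r5 m[φ0→wind] = [402002, 371296, 350526, 371876]
r5 m[φ1→wind] = [18, 24, 19, 13]
r5 m[φ1→cld] = [113545, 210502, 120012, 198911]
r5 m[φ2→slip] = [138, 106, 118, 186]
r5 m[φ2→rain] = [782800, 567615, 1317624, 1320455]
r5 m[φ3→slip] = [41, 144, 169, 111]
r5 m[φ3→ice] = [1605528, 1426366, 581904, 856172]
r5 m[φ4→rain] = [4, 6, 8, 8]
r5 m[φ5→ice] = [9, 5, 6, 3]
r5 m[slip→φ0] = [5658, 15264, 19942, 20646]
r5 m[slip→φ2] = [22837, 80640, 58643, 48507]
r5 m[slip→φ3] = [76866, 59360, 40946, 81282]
r5 m[rain→φ2] = [4, 6, 8, 8]
r5 m[rain→φ4] = [6630, 4792, 11874, 11472]
r5 m[ice→φ3] = [9, 5, 6, 3]
r5 m[ice→φ5] = [12569, 11163, 4488, 6548]
r5 m[wind→φ0] = [18, 24, 19, 13]
r5 m[wind→φ1] = [9269, 8719, 8122, 8658]
r5 m[cld→φ1] = [1, 1, 1, 1]
r6 m[φ0→slip] = [557, 560, 347, 437]
r6 m[φ0→wind] = [402002, 371296, 350526, 371876]
r6 m[φ1→wind] = [18, 24, 19, 13]
r6 m[φ1→cld] = [113545, 210502, 120012, 198911]
r6 m[φ2→slip] = [138, 106, 118, 186]
r6 m[φ2→rain] = [782800, 567615, 1317624, 1320455]
r6 m[φ3→slip] = [41, 144, 169, 111]
r6 m[φ3→ice] = [1605528, 1426366, 581904, 856172]
r6 m[φ4→rain] = [4, 6, 8, 8]
r6 m[φ5→ice] = [9, 5, 6, 3]
r6 m[slip→φ0] = [5658, 15264, 19942, 20646]
r6 m[slip→φ2] = [22837, 80640, 58643, 48507]
r6 m[slip→φ3] = [76866, 59360, 40946, 81282]
r6 m[rain→φ2] = [4, 6, 8, 8]
r6 m[rain→φ4] = [782800, 567615, 1317624, 1320455]
r6 m[ice→φ3] = [9, 5, 6, 3]
r6 m[ice→φ5] = [1605528, 1426366, 581904, 856172]
r6 m[wind→φ0] = [18, 24, 19, 13]
r6 m[wind→φ1] = [402002, 371296, 350526, 371876]
r6 m[cld→φ1] = [1, 1, 1, 1]
r7 m[φ0→slip] = [557, 560, 347, 437]
r7 m[φ0→wind] = [402002, 371296, 350526, 371876]
r7 m[φ1→wind] = [18, 24, 19, 13]
r7 m[φ1→cld] = [4870390, 9063998, 5166802, 8540332]
r7 m[φ2→slip] = [138, 106, 118, 186]
r7 m[φ2→rain] = [782800, 567615, 1317624, 1320455]
r7 m[φ3→slip] = [41, 144, 169, 111]
r7 m[φ3→ice] = [1605528, 1426366, 581904, 856172]
r7 m[φ4→rain] = [4, 6, 8, 8]
r7 m[φ5→ice] = [9, 5, 6, 3]
r7 m[slip→φ0] = [5658, 15264, 19942, 20646]
r7 m[slip→φ2] = [22837, 80640, 58643, 48507]
r7 m[slip→φ3] = [76866, 59360, 40946, 81282]
r7 m[rain→φ2] = [4, 6, 8, 8]
r7 m[rain→φ4] = [782800, 567615, 1317624, 1320455]
r7 m[ice→φ3] = [9, 5, 6, 3]
r7 m[ice→φ5] = [1605528, 1426366, 581904, 856172]
r7 m[wind→φ0] = [18, 24, 19, 13]
r7 m[wind→φ1] = [402002, 371296, 350526, 371876]
r7 m[cld→φ1] = [1, 1, 1, 1]
r8 m[φ0→slip] = [557, 560, 347, 437]
r8 m[φ0→wind] = [402002, 371296, 350526, 371876]
r8 m[φ1→wind] = [18, 24, 19, 13]
r8 m[φ1→cld] = [4870390, 9063998, 5166802, 8540332]
r8 m[φ2→slip] = [138, 106, 118, 186]
r8 m[φ2→rain] = [782800, 567615, 1317624, 1320455]
r8 m[φ3→slip] = [41, 144, 169, 111]
r8 m[φ3→ice] = [1605528, 1426366, 581904, 856172]
r8 m[φ4→rain] = [4, 6, 8, 8]
r8 m[φ5→ice] = [9, 5, 6, 3]
r8 m[slip→φ0] = [5658, 15264, 19942, 20646]
r8 m[slip→φ2] = [22837, 80640, 58643, 48507]
r8 m[slip→φ3] = [76866, 59360, 40946, 81282]
r8 m[rain→φ2] = [4, 6, 8, 8]
r8 m[rain→φ4] = [782800, 567615, 1317624, 1320455]
r8 m[ice→φ3] = [9, 5, 6, 3]
r8 m[ice→φ5] = [1605528, 1426366, 581904, 856172]
r8 m[wind→φ0] = [18, 24, 19, 13]
r8 m[wind→φ1] = [402002, 371296, 350526, 371876]
r8 m[cld→φ1] = [1, 1, 1, 1]
fixed point reached at round 8
b[cld] = ⊗ incoming = [4870390, 9063998, 5166802, 8540332]

b[cld] = [4870390, 9063998, 5166802, 8540332]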